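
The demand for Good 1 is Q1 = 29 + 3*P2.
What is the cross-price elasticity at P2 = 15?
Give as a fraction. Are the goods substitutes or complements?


dQ1/dP2 = 3
At P2 = 15: Q1 = 29 + 3*15 = 74
Exy = (dQ1/dP2)(P2/Q1) = 3 * 15 / 74 = 45/74
Since Exy > 0, the goods are substitutes.

45/74 (substitutes)


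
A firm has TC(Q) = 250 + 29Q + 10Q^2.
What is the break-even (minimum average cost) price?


AC(Q) = 250/Q + 29 + 10Q
To minimize: dAC/dQ = -250/Q^2 + 10 = 0
Q^2 = 250/10 = 25
Q* = 5
Min AC = 250/5 + 29 + 10*5
Min AC = 50 + 29 + 50 = 129

129


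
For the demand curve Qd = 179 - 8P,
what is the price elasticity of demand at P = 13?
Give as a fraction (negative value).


dQ/dP = -8
At P = 13: Q = 179 - 8*13 = 75
E = (dQ/dP)(P/Q) = (-8)(13/75) = -104/75

-104/75


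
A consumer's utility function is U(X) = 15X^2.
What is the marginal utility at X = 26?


MU = dU/dX = 15*2*X^(2-1)
MU = 30*X^1
At X = 26:
MU = 30 * 26^1
MU = 30 * 26 = 780

780


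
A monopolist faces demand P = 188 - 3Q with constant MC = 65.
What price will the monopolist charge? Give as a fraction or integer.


MR = 188 - 6Q
Set MR = MC: 188 - 6Q = 65
Q* = 41/2
Substitute into demand:
P* = 188 - 3*41/2 = 253/2

253/2


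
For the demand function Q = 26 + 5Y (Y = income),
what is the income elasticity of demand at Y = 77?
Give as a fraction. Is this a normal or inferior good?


dQ/dY = 5
At Y = 77: Q = 26 + 5*77 = 411
Ey = (dQ/dY)(Y/Q) = 5 * 77 / 411 = 385/411
Since Ey > 0, this is a normal good.

385/411 (normal good)


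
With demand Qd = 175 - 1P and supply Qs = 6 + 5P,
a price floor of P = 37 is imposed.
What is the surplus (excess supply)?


At P = 37:
Qd = 175 - 1*37 = 138
Qs = 6 + 5*37 = 191
Surplus = Qs - Qd = 191 - 138 = 53

53


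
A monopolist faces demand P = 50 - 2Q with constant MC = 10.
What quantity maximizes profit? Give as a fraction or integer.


TR = P*Q = (50 - 2Q)Q = 50Q - 2Q^2
MR = dTR/dQ = 50 - 4Q
Set MR = MC:
50 - 4Q = 10
40 = 4Q
Q* = 40/4 = 10

10


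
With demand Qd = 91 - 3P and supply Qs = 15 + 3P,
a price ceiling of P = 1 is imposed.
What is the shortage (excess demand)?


At P = 1:
Qd = 91 - 3*1 = 88
Qs = 15 + 3*1 = 18
Shortage = Qd - Qs = 88 - 18 = 70

70


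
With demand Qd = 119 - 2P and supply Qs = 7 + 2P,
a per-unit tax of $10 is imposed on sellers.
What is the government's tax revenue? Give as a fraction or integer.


With tax on sellers, new supply: Qs' = 7 + 2(P - 10)
= 2P - 13
New equilibrium quantity:
Q_new = 53
Tax revenue = tax * Q_new = 10 * 53 = 530

530


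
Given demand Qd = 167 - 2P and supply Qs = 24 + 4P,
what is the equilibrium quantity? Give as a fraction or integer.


First find equilibrium price:
167 - 2P = 24 + 4P
P* = 143/6 = 143/6
Then substitute into demand:
Q* = 167 - 2 * 143/6 = 358/3

358/3


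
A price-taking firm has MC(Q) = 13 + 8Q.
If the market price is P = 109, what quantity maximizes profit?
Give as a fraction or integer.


In perfect competition, profit is maximized where P = MC.
109 = 13 + 8Q
96 = 8Q
Q* = 96/8 = 12

12


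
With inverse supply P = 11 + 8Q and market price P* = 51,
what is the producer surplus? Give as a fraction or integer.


Minimum supply price (at Q=0): P_min = 11
Quantity supplied at P* = 51:
Q* = (51 - 11)/8 = 5
PS = (1/2) * Q* * (P* - P_min)
PS = (1/2) * 5 * (51 - 11)
PS = (1/2) * 5 * 40 = 100

100


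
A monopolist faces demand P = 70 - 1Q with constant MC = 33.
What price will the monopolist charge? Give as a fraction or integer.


MR = 70 - 2Q
Set MR = MC: 70 - 2Q = 33
Q* = 37/2
Substitute into demand:
P* = 70 - 1*37/2 = 103/2

103/2


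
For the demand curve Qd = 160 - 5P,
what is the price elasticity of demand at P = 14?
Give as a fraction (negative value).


dQ/dP = -5
At P = 14: Q = 160 - 5*14 = 90
E = (dQ/dP)(P/Q) = (-5)(14/90) = -7/9

-7/9


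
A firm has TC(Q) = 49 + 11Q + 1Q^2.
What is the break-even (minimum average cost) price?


AC(Q) = 49/Q + 11 + 1Q
To minimize: dAC/dQ = -49/Q^2 + 1 = 0
Q^2 = 49/1 = 49
Q* = 7
Min AC = 49/7 + 11 + 1*7
Min AC = 7 + 11 + 7 = 25

25


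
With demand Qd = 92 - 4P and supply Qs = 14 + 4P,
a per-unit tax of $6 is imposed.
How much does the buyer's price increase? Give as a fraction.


With a per-unit tax, the buyer's price increase depends on relative slopes.
Supply slope: d = 4, Demand slope: b = 4
Buyer's price increase = d * tax / (b + d)
= 4 * 6 / (4 + 4)
= 24 / 8 = 3

3


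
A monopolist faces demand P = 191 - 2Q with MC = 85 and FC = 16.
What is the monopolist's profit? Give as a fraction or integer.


MR = MC: 191 - 4Q = 85
Q* = 53/2
P* = 191 - 2*53/2 = 138
Profit = (P* - MC)*Q* - FC
= (138 - 85)*53/2 - 16
= 53*53/2 - 16
= 2809/2 - 16 = 2777/2

2777/2


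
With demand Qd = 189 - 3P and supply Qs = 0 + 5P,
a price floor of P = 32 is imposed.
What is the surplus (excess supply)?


At P = 32:
Qd = 189 - 3*32 = 93
Qs = 0 + 5*32 = 160
Surplus = Qs - Qd = 160 - 93 = 67

67


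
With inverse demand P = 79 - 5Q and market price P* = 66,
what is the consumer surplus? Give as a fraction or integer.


Maximum willingness to pay (at Q=0): P_max = 79
Quantity demanded at P* = 66:
Q* = (79 - 66)/5 = 13/5
CS = (1/2) * Q* * (P_max - P*)
CS = (1/2) * 13/5 * (79 - 66)
CS = (1/2) * 13/5 * 13 = 169/10

169/10


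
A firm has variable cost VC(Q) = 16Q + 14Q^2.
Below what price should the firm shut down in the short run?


AVC(Q) = VC(Q)/Q = 16 + 14Q
AVC is increasing in Q, so minimum AVC is at Q -> 0+.
Min AVC = 16
The firm should shut down if P < 16.

16


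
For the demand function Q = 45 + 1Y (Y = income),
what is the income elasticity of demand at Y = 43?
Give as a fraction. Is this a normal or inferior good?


dQ/dY = 1
At Y = 43: Q = 45 + 1*43 = 88
Ey = (dQ/dY)(Y/Q) = 1 * 43 / 88 = 43/88
Since Ey > 0, this is a normal good.

43/88 (normal good)


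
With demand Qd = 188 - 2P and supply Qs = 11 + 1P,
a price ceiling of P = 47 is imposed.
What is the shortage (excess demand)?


At P = 47:
Qd = 188 - 2*47 = 94
Qs = 11 + 1*47 = 58
Shortage = Qd - Qs = 94 - 58 = 36

36


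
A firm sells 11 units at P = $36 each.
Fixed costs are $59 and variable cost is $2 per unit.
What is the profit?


Total Revenue = P * Q = 36 * 11 = $396
Total Cost = FC + VC*Q = 59 + 2*11 = $81
Profit = TR - TC = 396 - 81 = $315

$315


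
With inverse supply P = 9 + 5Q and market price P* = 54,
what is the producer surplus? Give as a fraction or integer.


Minimum supply price (at Q=0): P_min = 9
Quantity supplied at P* = 54:
Q* = (54 - 9)/5 = 9
PS = (1/2) * Q* * (P* - P_min)
PS = (1/2) * 9 * (54 - 9)
PS = (1/2) * 9 * 45 = 405/2

405/2


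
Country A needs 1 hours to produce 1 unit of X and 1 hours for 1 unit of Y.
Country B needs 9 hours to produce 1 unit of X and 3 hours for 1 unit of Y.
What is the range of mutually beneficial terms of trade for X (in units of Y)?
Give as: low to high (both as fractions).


Opportunity cost of X for Country A = hours_X / hours_Y = 1/1 = 1 units of Y
Opportunity cost of X for Country B = hours_X / hours_Y = 9/3 = 3 units of Y
Terms of trade must be between the two opportunity costs.
Range: 1 to 3

1 to 3


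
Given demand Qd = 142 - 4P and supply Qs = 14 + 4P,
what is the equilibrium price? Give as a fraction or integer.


At equilibrium, Qd = Qs.
142 - 4P = 14 + 4P
142 - 14 = 4P + 4P
128 = 8P
P* = 128/8 = 16

16


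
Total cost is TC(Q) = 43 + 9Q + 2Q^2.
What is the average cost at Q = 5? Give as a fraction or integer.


TC(5) = 43 + 9*5 + 2*5^2
TC(5) = 43 + 45 + 50 = 138
AC = TC/Q = 138/5 = 138/5

138/5


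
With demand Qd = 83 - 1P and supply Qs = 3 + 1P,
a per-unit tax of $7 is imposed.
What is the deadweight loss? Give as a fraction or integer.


Pre-tax equilibrium quantity: Q* = 43
Post-tax equilibrium quantity: Q_tax = 79/2
Reduction in quantity: Q* - Q_tax = 7/2
DWL = (1/2) * tax * (Q* - Q_tax)
DWL = (1/2) * 7 * 7/2 = 49/4

49/4


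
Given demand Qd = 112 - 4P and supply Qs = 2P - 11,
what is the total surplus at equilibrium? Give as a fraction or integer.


Find equilibrium: 112 - 4P = 2P - 11
112 + 11 = 6P
P* = 123/6 = 41/2
Q* = 2*41/2 - 11 = 30
Inverse demand: P = 28 - Q/4, so P_max = 28
Inverse supply: P = 11/2 + Q/2, so P_min = 11/2
CS = (1/2) * 30 * (28 - 41/2) = 225/2
PS = (1/2) * 30 * (41/2 - 11/2) = 225
TS = CS + PS = 225/2 + 225 = 675/2

675/2


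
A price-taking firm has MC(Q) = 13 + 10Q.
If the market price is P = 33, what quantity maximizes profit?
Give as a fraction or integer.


In perfect competition, profit is maximized where P = MC.
33 = 13 + 10Q
20 = 10Q
Q* = 20/10 = 2

2


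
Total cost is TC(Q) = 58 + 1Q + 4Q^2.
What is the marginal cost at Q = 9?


MC = dTC/dQ = 1 + 2*4*Q
At Q = 9:
MC = 1 + 8*9
MC = 1 + 72 = 73

73


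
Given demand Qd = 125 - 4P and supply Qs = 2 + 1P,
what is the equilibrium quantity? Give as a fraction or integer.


First find equilibrium price:
125 - 4P = 2 + 1P
P* = 123/5 = 123/5
Then substitute into demand:
Q* = 125 - 4 * 123/5 = 133/5

133/5


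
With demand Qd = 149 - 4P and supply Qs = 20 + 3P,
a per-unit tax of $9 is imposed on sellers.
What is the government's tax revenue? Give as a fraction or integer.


With tax on sellers, new supply: Qs' = 20 + 3(P - 9)
= 3P - 7
New equilibrium quantity:
Q_new = 419/7
Tax revenue = tax * Q_new = 9 * 419/7 = 3771/7

3771/7


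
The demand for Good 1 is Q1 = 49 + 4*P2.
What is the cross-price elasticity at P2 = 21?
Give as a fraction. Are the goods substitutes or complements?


dQ1/dP2 = 4
At P2 = 21: Q1 = 49 + 4*21 = 133
Exy = (dQ1/dP2)(P2/Q1) = 4 * 21 / 133 = 12/19
Since Exy > 0, the goods are substitutes.

12/19 (substitutes)


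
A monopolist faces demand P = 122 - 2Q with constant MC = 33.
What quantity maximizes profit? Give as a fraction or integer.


TR = P*Q = (122 - 2Q)Q = 122Q - 2Q^2
MR = dTR/dQ = 122 - 4Q
Set MR = MC:
122 - 4Q = 33
89 = 4Q
Q* = 89/4 = 89/4

89/4


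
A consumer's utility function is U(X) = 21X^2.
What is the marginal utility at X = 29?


MU = dU/dX = 21*2*X^(2-1)
MU = 42*X^1
At X = 29:
MU = 42 * 29^1
MU = 42 * 29 = 1218

1218


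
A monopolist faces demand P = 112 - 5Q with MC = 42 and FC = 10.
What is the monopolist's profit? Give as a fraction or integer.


MR = MC: 112 - 10Q = 42
Q* = 7
P* = 112 - 5*7 = 77
Profit = (P* - MC)*Q* - FC
= (77 - 42)*7 - 10
= 35*7 - 10
= 245 - 10 = 235

235


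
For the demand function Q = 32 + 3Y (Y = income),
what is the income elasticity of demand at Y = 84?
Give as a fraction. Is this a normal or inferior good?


dQ/dY = 3
At Y = 84: Q = 32 + 3*84 = 284
Ey = (dQ/dY)(Y/Q) = 3 * 84 / 284 = 63/71
Since Ey > 0, this is a normal good.

63/71 (normal good)


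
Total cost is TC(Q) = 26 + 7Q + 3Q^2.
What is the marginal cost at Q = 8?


MC = dTC/dQ = 7 + 2*3*Q
At Q = 8:
MC = 7 + 6*8
MC = 7 + 48 = 55

55


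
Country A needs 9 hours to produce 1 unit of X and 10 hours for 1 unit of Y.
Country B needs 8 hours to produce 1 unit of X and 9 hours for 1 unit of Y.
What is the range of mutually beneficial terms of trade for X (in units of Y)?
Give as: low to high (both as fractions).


Opportunity cost of X for Country A = hours_X / hours_Y = 9/10 = 9/10 units of Y
Opportunity cost of X for Country B = hours_X / hours_Y = 8/9 = 8/9 units of Y
Terms of trade must be between the two opportunity costs.
Range: 8/9 to 9/10

8/9 to 9/10


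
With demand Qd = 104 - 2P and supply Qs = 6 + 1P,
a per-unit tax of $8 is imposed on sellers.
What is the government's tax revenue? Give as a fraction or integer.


With tax on sellers, new supply: Qs' = 6 + 1(P - 8)
= 1P - 2
New equilibrium quantity:
Q_new = 100/3
Tax revenue = tax * Q_new = 8 * 100/3 = 800/3

800/3


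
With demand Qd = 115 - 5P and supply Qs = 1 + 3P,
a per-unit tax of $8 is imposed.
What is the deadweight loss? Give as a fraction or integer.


Pre-tax equilibrium quantity: Q* = 175/4
Post-tax equilibrium quantity: Q_tax = 115/4
Reduction in quantity: Q* - Q_tax = 15
DWL = (1/2) * tax * (Q* - Q_tax)
DWL = (1/2) * 8 * 15 = 60

60


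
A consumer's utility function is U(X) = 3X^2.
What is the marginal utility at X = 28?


MU = dU/dX = 3*2*X^(2-1)
MU = 6*X^1
At X = 28:
MU = 6 * 28^1
MU = 6 * 28 = 168

168


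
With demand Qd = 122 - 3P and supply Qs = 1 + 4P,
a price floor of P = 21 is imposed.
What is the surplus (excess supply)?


At P = 21:
Qd = 122 - 3*21 = 59
Qs = 1 + 4*21 = 85
Surplus = Qs - Qd = 85 - 59 = 26

26


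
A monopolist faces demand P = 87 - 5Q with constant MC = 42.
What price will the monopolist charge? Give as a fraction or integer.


MR = 87 - 10Q
Set MR = MC: 87 - 10Q = 42
Q* = 9/2
Substitute into demand:
P* = 87 - 5*9/2 = 129/2

129/2


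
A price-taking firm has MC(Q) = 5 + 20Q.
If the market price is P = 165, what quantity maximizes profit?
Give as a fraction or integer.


In perfect competition, profit is maximized where P = MC.
165 = 5 + 20Q
160 = 20Q
Q* = 160/20 = 8

8


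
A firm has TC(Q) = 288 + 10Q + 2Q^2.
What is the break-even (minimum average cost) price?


AC(Q) = 288/Q + 10 + 2Q
To minimize: dAC/dQ = -288/Q^2 + 2 = 0
Q^2 = 288/2 = 144
Q* = 12
Min AC = 288/12 + 10 + 2*12
Min AC = 24 + 10 + 24 = 58

58


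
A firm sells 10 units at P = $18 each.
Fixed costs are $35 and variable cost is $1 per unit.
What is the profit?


Total Revenue = P * Q = 18 * 10 = $180
Total Cost = FC + VC*Q = 35 + 1*10 = $45
Profit = TR - TC = 180 - 45 = $135

$135


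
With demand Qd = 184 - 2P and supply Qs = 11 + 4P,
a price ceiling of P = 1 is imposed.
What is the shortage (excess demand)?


At P = 1:
Qd = 184 - 2*1 = 182
Qs = 11 + 4*1 = 15
Shortage = Qd - Qs = 182 - 15 = 167

167


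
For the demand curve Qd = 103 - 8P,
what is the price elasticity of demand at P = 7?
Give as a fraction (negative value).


dQ/dP = -8
At P = 7: Q = 103 - 8*7 = 47
E = (dQ/dP)(P/Q) = (-8)(7/47) = -56/47

-56/47


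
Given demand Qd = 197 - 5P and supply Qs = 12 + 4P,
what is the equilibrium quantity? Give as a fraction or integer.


First find equilibrium price:
197 - 5P = 12 + 4P
P* = 185/9 = 185/9
Then substitute into demand:
Q* = 197 - 5 * 185/9 = 848/9

848/9


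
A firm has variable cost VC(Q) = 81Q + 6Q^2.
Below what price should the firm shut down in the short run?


AVC(Q) = VC(Q)/Q = 81 + 6Q
AVC is increasing in Q, so minimum AVC is at Q -> 0+.
Min AVC = 81
The firm should shut down if P < 81.

81


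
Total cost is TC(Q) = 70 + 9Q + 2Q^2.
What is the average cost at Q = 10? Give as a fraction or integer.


TC(10) = 70 + 9*10 + 2*10^2
TC(10) = 70 + 90 + 200 = 360
AC = TC/Q = 360/10 = 36

36


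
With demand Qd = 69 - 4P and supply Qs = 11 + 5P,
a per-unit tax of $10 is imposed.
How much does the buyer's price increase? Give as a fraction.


With a per-unit tax, the buyer's price increase depends on relative slopes.
Supply slope: d = 5, Demand slope: b = 4
Buyer's price increase = d * tax / (b + d)
= 5 * 10 / (4 + 5)
= 50 / 9 = 50/9

50/9


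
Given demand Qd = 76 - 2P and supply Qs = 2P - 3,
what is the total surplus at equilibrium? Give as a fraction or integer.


Find equilibrium: 76 - 2P = 2P - 3
76 + 3 = 4P
P* = 79/4 = 79/4
Q* = 2*79/4 - 3 = 73/2
Inverse demand: P = 38 - Q/2, so P_max = 38
Inverse supply: P = 3/2 + Q/2, so P_min = 3/2
CS = (1/2) * 73/2 * (38 - 79/4) = 5329/16
PS = (1/2) * 73/2 * (79/4 - 3/2) = 5329/16
TS = CS + PS = 5329/16 + 5329/16 = 5329/8

5329/8


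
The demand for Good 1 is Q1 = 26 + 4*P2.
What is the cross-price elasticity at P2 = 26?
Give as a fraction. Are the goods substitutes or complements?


dQ1/dP2 = 4
At P2 = 26: Q1 = 26 + 4*26 = 130
Exy = (dQ1/dP2)(P2/Q1) = 4 * 26 / 130 = 4/5
Since Exy > 0, the goods are substitutes.

4/5 (substitutes)


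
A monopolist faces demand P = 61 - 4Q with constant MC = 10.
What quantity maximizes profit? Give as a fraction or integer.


TR = P*Q = (61 - 4Q)Q = 61Q - 4Q^2
MR = dTR/dQ = 61 - 8Q
Set MR = MC:
61 - 8Q = 10
51 = 8Q
Q* = 51/8 = 51/8

51/8


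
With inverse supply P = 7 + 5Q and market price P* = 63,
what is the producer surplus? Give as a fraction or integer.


Minimum supply price (at Q=0): P_min = 7
Quantity supplied at P* = 63:
Q* = (63 - 7)/5 = 56/5
PS = (1/2) * Q* * (P* - P_min)
PS = (1/2) * 56/5 * (63 - 7)
PS = (1/2) * 56/5 * 56 = 1568/5

1568/5


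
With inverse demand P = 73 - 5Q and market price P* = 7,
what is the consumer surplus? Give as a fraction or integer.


Maximum willingness to pay (at Q=0): P_max = 73
Quantity demanded at P* = 7:
Q* = (73 - 7)/5 = 66/5
CS = (1/2) * Q* * (P_max - P*)
CS = (1/2) * 66/5 * (73 - 7)
CS = (1/2) * 66/5 * 66 = 2178/5

2178/5


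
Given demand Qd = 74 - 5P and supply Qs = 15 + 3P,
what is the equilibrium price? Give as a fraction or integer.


At equilibrium, Qd = Qs.
74 - 5P = 15 + 3P
74 - 15 = 5P + 3P
59 = 8P
P* = 59/8 = 59/8

59/8


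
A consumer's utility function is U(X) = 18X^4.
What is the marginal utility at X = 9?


MU = dU/dX = 18*4*X^(4-1)
MU = 72*X^3
At X = 9:
MU = 72 * 9^3
MU = 72 * 729 = 52488

52488


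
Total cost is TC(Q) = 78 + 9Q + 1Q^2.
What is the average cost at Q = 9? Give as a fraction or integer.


TC(9) = 78 + 9*9 + 1*9^2
TC(9) = 78 + 81 + 81 = 240
AC = TC/Q = 240/9 = 80/3

80/3


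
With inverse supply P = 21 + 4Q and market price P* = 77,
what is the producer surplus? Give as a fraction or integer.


Minimum supply price (at Q=0): P_min = 21
Quantity supplied at P* = 77:
Q* = (77 - 21)/4 = 14
PS = (1/2) * Q* * (P* - P_min)
PS = (1/2) * 14 * (77 - 21)
PS = (1/2) * 14 * 56 = 392

392


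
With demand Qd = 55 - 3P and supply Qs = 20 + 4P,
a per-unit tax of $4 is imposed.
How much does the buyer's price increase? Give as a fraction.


With a per-unit tax, the buyer's price increase depends on relative slopes.
Supply slope: d = 4, Demand slope: b = 3
Buyer's price increase = d * tax / (b + d)
= 4 * 4 / (3 + 4)
= 16 / 7 = 16/7

16/7


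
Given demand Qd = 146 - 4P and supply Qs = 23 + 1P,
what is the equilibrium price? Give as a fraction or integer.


At equilibrium, Qd = Qs.
146 - 4P = 23 + 1P
146 - 23 = 4P + 1P
123 = 5P
P* = 123/5 = 123/5

123/5


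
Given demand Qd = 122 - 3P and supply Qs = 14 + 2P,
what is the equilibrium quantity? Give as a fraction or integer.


First find equilibrium price:
122 - 3P = 14 + 2P
P* = 108/5 = 108/5
Then substitute into demand:
Q* = 122 - 3 * 108/5 = 286/5

286/5


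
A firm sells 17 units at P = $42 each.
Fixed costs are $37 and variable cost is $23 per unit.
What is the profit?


Total Revenue = P * Q = 42 * 17 = $714
Total Cost = FC + VC*Q = 37 + 23*17 = $428
Profit = TR - TC = 714 - 428 = $286

$286


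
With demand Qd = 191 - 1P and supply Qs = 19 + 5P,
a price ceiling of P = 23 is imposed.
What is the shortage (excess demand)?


At P = 23:
Qd = 191 - 1*23 = 168
Qs = 19 + 5*23 = 134
Shortage = Qd - Qs = 168 - 134 = 34

34


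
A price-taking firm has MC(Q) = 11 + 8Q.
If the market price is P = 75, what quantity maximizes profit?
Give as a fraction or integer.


In perfect competition, profit is maximized where P = MC.
75 = 11 + 8Q
64 = 8Q
Q* = 64/8 = 8

8


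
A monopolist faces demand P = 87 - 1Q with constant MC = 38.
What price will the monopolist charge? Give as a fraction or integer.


MR = 87 - 2Q
Set MR = MC: 87 - 2Q = 38
Q* = 49/2
Substitute into demand:
P* = 87 - 1*49/2 = 125/2

125/2


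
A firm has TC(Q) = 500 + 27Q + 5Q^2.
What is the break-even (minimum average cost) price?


AC(Q) = 500/Q + 27 + 5Q
To minimize: dAC/dQ = -500/Q^2 + 5 = 0
Q^2 = 500/5 = 100
Q* = 10
Min AC = 500/10 + 27 + 5*10
Min AC = 50 + 27 + 50 = 127

127


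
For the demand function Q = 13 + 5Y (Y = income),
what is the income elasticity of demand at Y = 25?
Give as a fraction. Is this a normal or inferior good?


dQ/dY = 5
At Y = 25: Q = 13 + 5*25 = 138
Ey = (dQ/dY)(Y/Q) = 5 * 25 / 138 = 125/138
Since Ey > 0, this is a normal good.

125/138 (normal good)


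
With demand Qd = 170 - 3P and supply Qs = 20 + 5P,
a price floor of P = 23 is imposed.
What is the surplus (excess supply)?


At P = 23:
Qd = 170 - 3*23 = 101
Qs = 20 + 5*23 = 135
Surplus = Qs - Qd = 135 - 101 = 34

34


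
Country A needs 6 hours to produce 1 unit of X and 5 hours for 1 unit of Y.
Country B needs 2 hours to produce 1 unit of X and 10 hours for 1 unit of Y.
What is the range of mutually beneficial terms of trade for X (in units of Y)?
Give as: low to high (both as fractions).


Opportunity cost of X for Country A = hours_X / hours_Y = 6/5 = 6/5 units of Y
Opportunity cost of X for Country B = hours_X / hours_Y = 2/10 = 1/5 units of Y
Terms of trade must be between the two opportunity costs.
Range: 1/5 to 6/5

1/5 to 6/5


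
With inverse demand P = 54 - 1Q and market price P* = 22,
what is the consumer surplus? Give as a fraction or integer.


Maximum willingness to pay (at Q=0): P_max = 54
Quantity demanded at P* = 22:
Q* = (54 - 22)/1 = 32
CS = (1/2) * Q* * (P_max - P*)
CS = (1/2) * 32 * (54 - 22)
CS = (1/2) * 32 * 32 = 512

512


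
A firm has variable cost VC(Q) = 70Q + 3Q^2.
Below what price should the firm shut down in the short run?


AVC(Q) = VC(Q)/Q = 70 + 3Q
AVC is increasing in Q, so minimum AVC is at Q -> 0+.
Min AVC = 70
The firm should shut down if P < 70.

70


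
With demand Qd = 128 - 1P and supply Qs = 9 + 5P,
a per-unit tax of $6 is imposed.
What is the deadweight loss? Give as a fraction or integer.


Pre-tax equilibrium quantity: Q* = 649/6
Post-tax equilibrium quantity: Q_tax = 619/6
Reduction in quantity: Q* - Q_tax = 5
DWL = (1/2) * tax * (Q* - Q_tax)
DWL = (1/2) * 6 * 5 = 15

15


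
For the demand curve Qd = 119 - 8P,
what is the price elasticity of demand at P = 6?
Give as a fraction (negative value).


dQ/dP = -8
At P = 6: Q = 119 - 8*6 = 71
E = (dQ/dP)(P/Q) = (-8)(6/71) = -48/71

-48/71


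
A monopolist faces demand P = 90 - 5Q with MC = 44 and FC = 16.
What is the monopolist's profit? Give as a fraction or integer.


MR = MC: 90 - 10Q = 44
Q* = 23/5
P* = 90 - 5*23/5 = 67
Profit = (P* - MC)*Q* - FC
= (67 - 44)*23/5 - 16
= 23*23/5 - 16
= 529/5 - 16 = 449/5

449/5


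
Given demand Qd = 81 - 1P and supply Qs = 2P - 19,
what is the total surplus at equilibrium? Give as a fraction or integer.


Find equilibrium: 81 - 1P = 2P - 19
81 + 19 = 3P
P* = 100/3 = 100/3
Q* = 2*100/3 - 19 = 143/3
Inverse demand: P = 81 - Q/1, so P_max = 81
Inverse supply: P = 19/2 + Q/2, so P_min = 19/2
CS = (1/2) * 143/3 * (81 - 100/3) = 20449/18
PS = (1/2) * 143/3 * (100/3 - 19/2) = 20449/36
TS = CS + PS = 20449/18 + 20449/36 = 20449/12

20449/12


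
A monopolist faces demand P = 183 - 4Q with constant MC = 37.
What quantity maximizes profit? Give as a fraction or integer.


TR = P*Q = (183 - 4Q)Q = 183Q - 4Q^2
MR = dTR/dQ = 183 - 8Q
Set MR = MC:
183 - 8Q = 37
146 = 8Q
Q* = 146/8 = 73/4

73/4


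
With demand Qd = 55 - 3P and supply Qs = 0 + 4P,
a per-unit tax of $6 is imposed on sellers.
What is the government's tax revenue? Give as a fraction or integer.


With tax on sellers, new supply: Qs' = 0 + 4(P - 6)
= 4P - 24
New equilibrium quantity:
Q_new = 148/7
Tax revenue = tax * Q_new = 6 * 148/7 = 888/7

888/7


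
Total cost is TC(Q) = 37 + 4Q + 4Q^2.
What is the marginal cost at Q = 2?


MC = dTC/dQ = 4 + 2*4*Q
At Q = 2:
MC = 4 + 8*2
MC = 4 + 16 = 20

20


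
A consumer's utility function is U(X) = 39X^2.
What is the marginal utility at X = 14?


MU = dU/dX = 39*2*X^(2-1)
MU = 78*X^1
At X = 14:
MU = 78 * 14^1
MU = 78 * 14 = 1092

1092


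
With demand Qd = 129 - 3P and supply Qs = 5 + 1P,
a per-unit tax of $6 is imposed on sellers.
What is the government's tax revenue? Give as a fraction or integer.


With tax on sellers, new supply: Qs' = 5 + 1(P - 6)
= 1P - 1
New equilibrium quantity:
Q_new = 63/2
Tax revenue = tax * Q_new = 6 * 63/2 = 189

189


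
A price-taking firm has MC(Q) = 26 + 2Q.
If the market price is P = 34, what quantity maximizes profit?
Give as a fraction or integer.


In perfect competition, profit is maximized where P = MC.
34 = 26 + 2Q
8 = 2Q
Q* = 8/2 = 4

4


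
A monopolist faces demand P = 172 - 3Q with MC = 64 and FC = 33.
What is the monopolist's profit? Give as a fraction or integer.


MR = MC: 172 - 6Q = 64
Q* = 18
P* = 172 - 3*18 = 118
Profit = (P* - MC)*Q* - FC
= (118 - 64)*18 - 33
= 54*18 - 33
= 972 - 33 = 939

939


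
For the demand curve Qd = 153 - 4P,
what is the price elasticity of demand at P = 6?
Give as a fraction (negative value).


dQ/dP = -4
At P = 6: Q = 153 - 4*6 = 129
E = (dQ/dP)(P/Q) = (-4)(6/129) = -8/43

-8/43


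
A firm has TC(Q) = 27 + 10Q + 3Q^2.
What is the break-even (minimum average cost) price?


AC(Q) = 27/Q + 10 + 3Q
To minimize: dAC/dQ = -27/Q^2 + 3 = 0
Q^2 = 27/3 = 9
Q* = 3
Min AC = 27/3 + 10 + 3*3
Min AC = 9 + 10 + 9 = 28

28


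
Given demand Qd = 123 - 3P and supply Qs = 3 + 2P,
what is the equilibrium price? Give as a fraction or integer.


At equilibrium, Qd = Qs.
123 - 3P = 3 + 2P
123 - 3 = 3P + 2P
120 = 5P
P* = 120/5 = 24

24


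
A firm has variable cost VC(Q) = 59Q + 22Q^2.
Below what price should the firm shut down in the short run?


AVC(Q) = VC(Q)/Q = 59 + 22Q
AVC is increasing in Q, so minimum AVC is at Q -> 0+.
Min AVC = 59
The firm should shut down if P < 59.

59


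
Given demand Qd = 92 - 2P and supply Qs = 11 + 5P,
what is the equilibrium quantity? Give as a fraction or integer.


First find equilibrium price:
92 - 2P = 11 + 5P
P* = 81/7 = 81/7
Then substitute into demand:
Q* = 92 - 2 * 81/7 = 482/7

482/7


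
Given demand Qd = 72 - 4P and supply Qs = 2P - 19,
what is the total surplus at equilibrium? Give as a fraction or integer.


Find equilibrium: 72 - 4P = 2P - 19
72 + 19 = 6P
P* = 91/6 = 91/6
Q* = 2*91/6 - 19 = 34/3
Inverse demand: P = 18 - Q/4, so P_max = 18
Inverse supply: P = 19/2 + Q/2, so P_min = 19/2
CS = (1/2) * 34/3 * (18 - 91/6) = 289/18
PS = (1/2) * 34/3 * (91/6 - 19/2) = 289/9
TS = CS + PS = 289/18 + 289/9 = 289/6

289/6


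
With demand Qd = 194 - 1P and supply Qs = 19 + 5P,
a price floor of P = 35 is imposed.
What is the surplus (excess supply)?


At P = 35:
Qd = 194 - 1*35 = 159
Qs = 19 + 5*35 = 194
Surplus = Qs - Qd = 194 - 159 = 35

35


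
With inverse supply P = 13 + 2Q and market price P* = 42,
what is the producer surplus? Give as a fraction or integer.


Minimum supply price (at Q=0): P_min = 13
Quantity supplied at P* = 42:
Q* = (42 - 13)/2 = 29/2
PS = (1/2) * Q* * (P* - P_min)
PS = (1/2) * 29/2 * (42 - 13)
PS = (1/2) * 29/2 * 29 = 841/4

841/4


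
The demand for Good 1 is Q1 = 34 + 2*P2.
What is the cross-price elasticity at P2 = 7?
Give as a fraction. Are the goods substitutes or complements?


dQ1/dP2 = 2
At P2 = 7: Q1 = 34 + 2*7 = 48
Exy = (dQ1/dP2)(P2/Q1) = 2 * 7 / 48 = 7/24
Since Exy > 0, the goods are substitutes.

7/24 (substitutes)


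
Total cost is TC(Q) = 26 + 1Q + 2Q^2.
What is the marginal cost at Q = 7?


MC = dTC/dQ = 1 + 2*2*Q
At Q = 7:
MC = 1 + 4*7
MC = 1 + 28 = 29

29


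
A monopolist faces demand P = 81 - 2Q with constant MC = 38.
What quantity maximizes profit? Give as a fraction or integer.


TR = P*Q = (81 - 2Q)Q = 81Q - 2Q^2
MR = dTR/dQ = 81 - 4Q
Set MR = MC:
81 - 4Q = 38
43 = 4Q
Q* = 43/4 = 43/4

43/4


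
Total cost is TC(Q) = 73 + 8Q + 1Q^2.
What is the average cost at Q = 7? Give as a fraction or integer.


TC(7) = 73 + 8*7 + 1*7^2
TC(7) = 73 + 56 + 49 = 178
AC = TC/Q = 178/7 = 178/7

178/7


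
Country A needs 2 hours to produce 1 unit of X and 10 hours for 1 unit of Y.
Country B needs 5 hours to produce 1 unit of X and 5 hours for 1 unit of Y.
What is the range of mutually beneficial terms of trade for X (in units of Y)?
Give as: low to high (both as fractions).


Opportunity cost of X for Country A = hours_X / hours_Y = 2/10 = 1/5 units of Y
Opportunity cost of X for Country B = hours_X / hours_Y = 5/5 = 1 units of Y
Terms of trade must be between the two opportunity costs.
Range: 1/5 to 1

1/5 to 1


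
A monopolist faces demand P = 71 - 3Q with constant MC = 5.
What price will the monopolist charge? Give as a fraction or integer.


MR = 71 - 6Q
Set MR = MC: 71 - 6Q = 5
Q* = 11
Substitute into demand:
P* = 71 - 3*11 = 38

38


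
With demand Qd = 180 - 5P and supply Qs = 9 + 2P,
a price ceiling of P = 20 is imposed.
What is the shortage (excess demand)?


At P = 20:
Qd = 180 - 5*20 = 80
Qs = 9 + 2*20 = 49
Shortage = Qd - Qs = 80 - 49 = 31

31


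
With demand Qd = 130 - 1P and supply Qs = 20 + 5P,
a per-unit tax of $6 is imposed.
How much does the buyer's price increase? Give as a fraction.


With a per-unit tax, the buyer's price increase depends on relative slopes.
Supply slope: d = 5, Demand slope: b = 1
Buyer's price increase = d * tax / (b + d)
= 5 * 6 / (1 + 5)
= 30 / 6 = 5

5


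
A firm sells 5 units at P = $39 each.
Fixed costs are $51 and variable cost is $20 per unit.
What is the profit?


Total Revenue = P * Q = 39 * 5 = $195
Total Cost = FC + VC*Q = 51 + 20*5 = $151
Profit = TR - TC = 195 - 151 = $44

$44


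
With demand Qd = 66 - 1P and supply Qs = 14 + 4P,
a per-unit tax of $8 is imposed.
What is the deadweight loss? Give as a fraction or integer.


Pre-tax equilibrium quantity: Q* = 278/5
Post-tax equilibrium quantity: Q_tax = 246/5
Reduction in quantity: Q* - Q_tax = 32/5
DWL = (1/2) * tax * (Q* - Q_tax)
DWL = (1/2) * 8 * 32/5 = 128/5

128/5


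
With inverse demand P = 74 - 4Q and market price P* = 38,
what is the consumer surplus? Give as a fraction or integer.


Maximum willingness to pay (at Q=0): P_max = 74
Quantity demanded at P* = 38:
Q* = (74 - 38)/4 = 9
CS = (1/2) * Q* * (P_max - P*)
CS = (1/2) * 9 * (74 - 38)
CS = (1/2) * 9 * 36 = 162

162


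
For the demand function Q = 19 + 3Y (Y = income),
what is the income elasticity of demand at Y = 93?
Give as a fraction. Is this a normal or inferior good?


dQ/dY = 3
At Y = 93: Q = 19 + 3*93 = 298
Ey = (dQ/dY)(Y/Q) = 3 * 93 / 298 = 279/298
Since Ey > 0, this is a normal good.

279/298 (normal good)


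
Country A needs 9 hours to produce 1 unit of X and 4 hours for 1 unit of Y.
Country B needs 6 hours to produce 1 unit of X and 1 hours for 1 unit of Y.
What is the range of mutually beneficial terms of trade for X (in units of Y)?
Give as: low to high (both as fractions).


Opportunity cost of X for Country A = hours_X / hours_Y = 9/4 = 9/4 units of Y
Opportunity cost of X for Country B = hours_X / hours_Y = 6/1 = 6 units of Y
Terms of trade must be between the two opportunity costs.
Range: 9/4 to 6

9/4 to 6


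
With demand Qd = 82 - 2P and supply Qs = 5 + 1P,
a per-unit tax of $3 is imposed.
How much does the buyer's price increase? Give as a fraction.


With a per-unit tax, the buyer's price increase depends on relative slopes.
Supply slope: d = 1, Demand slope: b = 2
Buyer's price increase = d * tax / (b + d)
= 1 * 3 / (2 + 1)
= 3 / 3 = 1

1


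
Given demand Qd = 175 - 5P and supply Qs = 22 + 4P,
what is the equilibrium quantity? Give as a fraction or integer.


First find equilibrium price:
175 - 5P = 22 + 4P
P* = 153/9 = 17
Then substitute into demand:
Q* = 175 - 5 * 17 = 90

90


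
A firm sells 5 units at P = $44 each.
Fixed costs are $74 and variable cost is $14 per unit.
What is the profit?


Total Revenue = P * Q = 44 * 5 = $220
Total Cost = FC + VC*Q = 74 + 14*5 = $144
Profit = TR - TC = 220 - 144 = $76

$76


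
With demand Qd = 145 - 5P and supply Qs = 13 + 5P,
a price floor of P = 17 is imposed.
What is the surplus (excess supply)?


At P = 17:
Qd = 145 - 5*17 = 60
Qs = 13 + 5*17 = 98
Surplus = Qs - Qd = 98 - 60 = 38

38


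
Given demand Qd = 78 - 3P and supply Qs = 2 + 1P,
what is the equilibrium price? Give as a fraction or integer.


At equilibrium, Qd = Qs.
78 - 3P = 2 + 1P
78 - 2 = 3P + 1P
76 = 4P
P* = 76/4 = 19

19


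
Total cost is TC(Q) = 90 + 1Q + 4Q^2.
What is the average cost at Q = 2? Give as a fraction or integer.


TC(2) = 90 + 1*2 + 4*2^2
TC(2) = 90 + 2 + 16 = 108
AC = TC/Q = 108/2 = 54

54


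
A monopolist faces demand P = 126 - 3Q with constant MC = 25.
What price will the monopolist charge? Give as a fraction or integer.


MR = 126 - 6Q
Set MR = MC: 126 - 6Q = 25
Q* = 101/6
Substitute into demand:
P* = 126 - 3*101/6 = 151/2

151/2


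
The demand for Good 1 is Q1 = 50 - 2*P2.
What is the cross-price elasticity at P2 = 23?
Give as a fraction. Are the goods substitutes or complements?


dQ1/dP2 = -2
At P2 = 23: Q1 = 50 - 2*23 = 4
Exy = (dQ1/dP2)(P2/Q1) = -2 * 23 / 4 = -23/2
Since Exy < 0, the goods are complements.

-23/2 (complements)


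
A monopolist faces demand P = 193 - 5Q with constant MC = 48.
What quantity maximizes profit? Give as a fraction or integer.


TR = P*Q = (193 - 5Q)Q = 193Q - 5Q^2
MR = dTR/dQ = 193 - 10Q
Set MR = MC:
193 - 10Q = 48
145 = 10Q
Q* = 145/10 = 29/2

29/2


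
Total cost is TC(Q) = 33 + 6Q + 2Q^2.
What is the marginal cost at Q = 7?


MC = dTC/dQ = 6 + 2*2*Q
At Q = 7:
MC = 6 + 4*7
MC = 6 + 28 = 34

34


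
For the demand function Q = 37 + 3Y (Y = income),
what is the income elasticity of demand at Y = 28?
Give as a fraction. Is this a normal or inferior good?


dQ/dY = 3
At Y = 28: Q = 37 + 3*28 = 121
Ey = (dQ/dY)(Y/Q) = 3 * 28 / 121 = 84/121
Since Ey > 0, this is a normal good.

84/121 (normal good)


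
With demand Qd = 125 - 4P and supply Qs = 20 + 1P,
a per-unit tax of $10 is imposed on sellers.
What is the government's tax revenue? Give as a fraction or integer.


With tax on sellers, new supply: Qs' = 20 + 1(P - 10)
= 10 + 1P
New equilibrium quantity:
Q_new = 33
Tax revenue = tax * Q_new = 10 * 33 = 330

330


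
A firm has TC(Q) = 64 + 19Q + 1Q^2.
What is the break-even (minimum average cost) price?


AC(Q) = 64/Q + 19 + 1Q
To minimize: dAC/dQ = -64/Q^2 + 1 = 0
Q^2 = 64/1 = 64
Q* = 8
Min AC = 64/8 + 19 + 1*8
Min AC = 8 + 19 + 8 = 35

35


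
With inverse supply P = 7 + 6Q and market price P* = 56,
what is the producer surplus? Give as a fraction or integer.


Minimum supply price (at Q=0): P_min = 7
Quantity supplied at P* = 56:
Q* = (56 - 7)/6 = 49/6
PS = (1/2) * Q* * (P* - P_min)
PS = (1/2) * 49/6 * (56 - 7)
PS = (1/2) * 49/6 * 49 = 2401/12

2401/12


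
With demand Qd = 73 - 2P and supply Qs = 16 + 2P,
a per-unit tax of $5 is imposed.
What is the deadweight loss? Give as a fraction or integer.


Pre-tax equilibrium quantity: Q* = 89/2
Post-tax equilibrium quantity: Q_tax = 79/2
Reduction in quantity: Q* - Q_tax = 5
DWL = (1/2) * tax * (Q* - Q_tax)
DWL = (1/2) * 5 * 5 = 25/2

25/2


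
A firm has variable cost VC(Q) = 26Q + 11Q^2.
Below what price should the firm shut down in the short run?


AVC(Q) = VC(Q)/Q = 26 + 11Q
AVC is increasing in Q, so minimum AVC is at Q -> 0+.
Min AVC = 26
The firm should shut down if P < 26.

26


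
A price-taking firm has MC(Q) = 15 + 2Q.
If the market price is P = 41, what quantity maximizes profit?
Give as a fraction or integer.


In perfect competition, profit is maximized where P = MC.
41 = 15 + 2Q
26 = 2Q
Q* = 26/2 = 13

13


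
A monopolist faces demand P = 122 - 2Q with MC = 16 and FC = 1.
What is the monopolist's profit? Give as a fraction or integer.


MR = MC: 122 - 4Q = 16
Q* = 53/2
P* = 122 - 2*53/2 = 69
Profit = (P* - MC)*Q* - FC
= (69 - 16)*53/2 - 1
= 53*53/2 - 1
= 2809/2 - 1 = 2807/2

2807/2


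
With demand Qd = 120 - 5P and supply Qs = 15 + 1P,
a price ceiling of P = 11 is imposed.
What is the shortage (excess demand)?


At P = 11:
Qd = 120 - 5*11 = 65
Qs = 15 + 1*11 = 26
Shortage = Qd - Qs = 65 - 26 = 39

39


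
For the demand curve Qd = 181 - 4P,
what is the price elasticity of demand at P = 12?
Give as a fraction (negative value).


dQ/dP = -4
At P = 12: Q = 181 - 4*12 = 133
E = (dQ/dP)(P/Q) = (-4)(12/133) = -48/133

-48/133


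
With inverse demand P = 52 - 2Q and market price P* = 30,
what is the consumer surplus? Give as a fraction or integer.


Maximum willingness to pay (at Q=0): P_max = 52
Quantity demanded at P* = 30:
Q* = (52 - 30)/2 = 11
CS = (1/2) * Q* * (P_max - P*)
CS = (1/2) * 11 * (52 - 30)
CS = (1/2) * 11 * 22 = 121

121


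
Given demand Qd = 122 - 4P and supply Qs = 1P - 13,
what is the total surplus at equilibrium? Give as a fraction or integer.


Find equilibrium: 122 - 4P = 1P - 13
122 + 13 = 5P
P* = 135/5 = 27
Q* = 1*27 - 13 = 14
Inverse demand: P = 61/2 - Q/4, so P_max = 61/2
Inverse supply: P = 13 + Q/1, so P_min = 13
CS = (1/2) * 14 * (61/2 - 27) = 49/2
PS = (1/2) * 14 * (27 - 13) = 98
TS = CS + PS = 49/2 + 98 = 245/2

245/2


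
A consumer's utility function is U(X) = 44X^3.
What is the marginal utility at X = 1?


MU = dU/dX = 44*3*X^(3-1)
MU = 132*X^2
At X = 1:
MU = 132 * 1^2
MU = 132 * 1 = 132

132


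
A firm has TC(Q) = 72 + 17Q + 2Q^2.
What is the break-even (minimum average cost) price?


AC(Q) = 72/Q + 17 + 2Q
To minimize: dAC/dQ = -72/Q^2 + 2 = 0
Q^2 = 72/2 = 36
Q* = 6
Min AC = 72/6 + 17 + 2*6
Min AC = 12 + 17 + 12 = 41

41


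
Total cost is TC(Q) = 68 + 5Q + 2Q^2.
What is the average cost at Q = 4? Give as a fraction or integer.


TC(4) = 68 + 5*4 + 2*4^2
TC(4) = 68 + 20 + 32 = 120
AC = TC/Q = 120/4 = 30

30


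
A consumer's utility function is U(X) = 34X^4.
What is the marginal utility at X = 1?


MU = dU/dX = 34*4*X^(4-1)
MU = 136*X^3
At X = 1:
MU = 136 * 1^3
MU = 136 * 1 = 136

136


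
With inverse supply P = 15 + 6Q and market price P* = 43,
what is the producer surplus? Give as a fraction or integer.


Minimum supply price (at Q=0): P_min = 15
Quantity supplied at P* = 43:
Q* = (43 - 15)/6 = 14/3
PS = (1/2) * Q* * (P* - P_min)
PS = (1/2) * 14/3 * (43 - 15)
PS = (1/2) * 14/3 * 28 = 196/3

196/3


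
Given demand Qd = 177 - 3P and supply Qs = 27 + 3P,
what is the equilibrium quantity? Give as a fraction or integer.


First find equilibrium price:
177 - 3P = 27 + 3P
P* = 150/6 = 25
Then substitute into demand:
Q* = 177 - 3 * 25 = 102

102


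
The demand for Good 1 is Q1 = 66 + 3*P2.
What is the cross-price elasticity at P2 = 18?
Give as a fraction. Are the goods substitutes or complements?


dQ1/dP2 = 3
At P2 = 18: Q1 = 66 + 3*18 = 120
Exy = (dQ1/dP2)(P2/Q1) = 3 * 18 / 120 = 9/20
Since Exy > 0, the goods are substitutes.

9/20 (substitutes)


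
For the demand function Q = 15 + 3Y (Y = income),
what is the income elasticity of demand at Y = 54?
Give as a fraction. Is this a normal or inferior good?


dQ/dY = 3
At Y = 54: Q = 15 + 3*54 = 177
Ey = (dQ/dY)(Y/Q) = 3 * 54 / 177 = 54/59
Since Ey > 0, this is a normal good.

54/59 (normal good)


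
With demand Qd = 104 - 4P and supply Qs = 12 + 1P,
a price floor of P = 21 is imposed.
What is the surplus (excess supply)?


At P = 21:
Qd = 104 - 4*21 = 20
Qs = 12 + 1*21 = 33
Surplus = Qs - Qd = 33 - 20 = 13

13


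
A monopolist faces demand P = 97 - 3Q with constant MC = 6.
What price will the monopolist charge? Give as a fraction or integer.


MR = 97 - 6Q
Set MR = MC: 97 - 6Q = 6
Q* = 91/6
Substitute into demand:
P* = 97 - 3*91/6 = 103/2

103/2


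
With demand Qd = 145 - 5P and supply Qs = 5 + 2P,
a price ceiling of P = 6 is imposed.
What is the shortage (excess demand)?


At P = 6:
Qd = 145 - 5*6 = 115
Qs = 5 + 2*6 = 17
Shortage = Qd - Qs = 115 - 17 = 98

98


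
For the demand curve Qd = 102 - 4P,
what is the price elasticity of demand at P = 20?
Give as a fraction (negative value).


dQ/dP = -4
At P = 20: Q = 102 - 4*20 = 22
E = (dQ/dP)(P/Q) = (-4)(20/22) = -40/11

-40/11


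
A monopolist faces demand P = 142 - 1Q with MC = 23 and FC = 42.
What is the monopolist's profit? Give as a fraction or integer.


MR = MC: 142 - 2Q = 23
Q* = 119/2
P* = 142 - 1*119/2 = 165/2
Profit = (P* - MC)*Q* - FC
= (165/2 - 23)*119/2 - 42
= 119/2*119/2 - 42
= 14161/4 - 42 = 13993/4

13993/4


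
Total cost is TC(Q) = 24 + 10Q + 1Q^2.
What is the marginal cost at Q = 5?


MC = dTC/dQ = 10 + 2*1*Q
At Q = 5:
MC = 10 + 2*5
MC = 10 + 10 = 20

20
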